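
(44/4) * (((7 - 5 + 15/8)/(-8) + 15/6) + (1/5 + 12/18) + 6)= 93797/960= 97.71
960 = 960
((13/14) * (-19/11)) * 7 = -247/22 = -11.23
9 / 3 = 3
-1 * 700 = -700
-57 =-57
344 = 344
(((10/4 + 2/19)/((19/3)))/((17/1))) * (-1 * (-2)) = 297/6137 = 0.05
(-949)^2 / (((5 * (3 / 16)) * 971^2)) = 14409616 / 14142615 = 1.02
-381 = -381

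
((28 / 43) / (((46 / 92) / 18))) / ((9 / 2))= 224 / 43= 5.21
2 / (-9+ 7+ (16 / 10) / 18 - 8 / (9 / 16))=-15 / 121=-0.12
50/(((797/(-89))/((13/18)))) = -28925/7173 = -4.03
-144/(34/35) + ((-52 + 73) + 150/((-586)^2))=-371381499/2918866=-127.23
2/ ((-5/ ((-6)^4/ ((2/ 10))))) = -2592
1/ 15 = 0.07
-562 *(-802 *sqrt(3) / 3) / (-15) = -450724 *sqrt(3) / 45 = -17348.37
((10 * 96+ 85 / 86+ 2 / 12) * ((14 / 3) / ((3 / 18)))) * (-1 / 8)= -867923 / 258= -3364.04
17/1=17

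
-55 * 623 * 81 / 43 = -2775465 / 43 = -64545.70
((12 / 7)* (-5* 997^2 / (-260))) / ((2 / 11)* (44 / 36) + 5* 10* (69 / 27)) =2982027 / 11648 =256.01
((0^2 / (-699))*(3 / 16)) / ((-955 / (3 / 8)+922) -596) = 0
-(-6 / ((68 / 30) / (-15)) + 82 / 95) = -65519 / 1615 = -40.57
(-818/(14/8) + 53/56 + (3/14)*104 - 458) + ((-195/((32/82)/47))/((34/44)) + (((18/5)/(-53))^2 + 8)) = -522915989263/16713550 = -31286.95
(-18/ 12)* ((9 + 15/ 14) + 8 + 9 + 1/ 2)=-579/ 14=-41.36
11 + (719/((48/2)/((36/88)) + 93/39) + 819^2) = 1597136173/2381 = 670783.78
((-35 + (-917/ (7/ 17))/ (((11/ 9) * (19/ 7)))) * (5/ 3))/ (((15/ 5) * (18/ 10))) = -3690400/ 16929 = -217.99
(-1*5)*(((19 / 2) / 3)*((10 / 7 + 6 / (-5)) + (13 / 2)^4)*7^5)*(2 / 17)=-45608188297 / 816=-55892387.62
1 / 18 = 0.06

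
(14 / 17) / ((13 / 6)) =84 / 221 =0.38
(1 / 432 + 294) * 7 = 889063 / 432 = 2058.02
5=5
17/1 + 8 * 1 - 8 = 17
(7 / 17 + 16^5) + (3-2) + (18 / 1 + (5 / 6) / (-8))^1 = 855653771 / 816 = 1048595.31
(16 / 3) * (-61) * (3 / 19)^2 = -2928 / 361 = -8.11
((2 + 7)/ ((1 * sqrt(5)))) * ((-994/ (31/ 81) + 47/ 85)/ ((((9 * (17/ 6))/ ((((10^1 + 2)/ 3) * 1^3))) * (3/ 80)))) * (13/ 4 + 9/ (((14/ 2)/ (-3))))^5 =33615890729 * sqrt(5)/ 20840680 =3606.76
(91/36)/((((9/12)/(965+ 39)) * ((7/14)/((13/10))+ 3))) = 296933/297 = 999.77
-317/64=-4.95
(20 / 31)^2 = 400 / 961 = 0.42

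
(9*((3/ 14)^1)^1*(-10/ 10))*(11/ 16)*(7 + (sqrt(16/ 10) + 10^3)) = -1336.85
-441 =-441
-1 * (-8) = 8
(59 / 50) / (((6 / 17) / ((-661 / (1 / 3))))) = -662983 / 100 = -6629.83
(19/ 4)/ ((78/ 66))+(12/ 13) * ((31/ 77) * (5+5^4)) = 136219/ 572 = 238.15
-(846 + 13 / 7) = -5935 / 7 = -847.86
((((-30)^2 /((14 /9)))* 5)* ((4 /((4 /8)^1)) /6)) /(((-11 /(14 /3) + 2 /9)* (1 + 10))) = -486000 /2959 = -164.24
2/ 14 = 1/ 7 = 0.14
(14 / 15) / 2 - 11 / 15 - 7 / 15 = -11 / 15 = -0.73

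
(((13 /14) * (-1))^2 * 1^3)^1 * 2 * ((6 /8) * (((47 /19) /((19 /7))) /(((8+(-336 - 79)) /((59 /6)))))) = -468637 /16455824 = -0.03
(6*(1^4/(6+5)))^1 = 6/11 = 0.55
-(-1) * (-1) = -1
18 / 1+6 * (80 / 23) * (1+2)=80.61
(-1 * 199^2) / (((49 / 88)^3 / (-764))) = 20618047121408 / 117649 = 175250508.90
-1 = -1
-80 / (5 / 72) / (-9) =128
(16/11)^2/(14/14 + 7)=32/121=0.26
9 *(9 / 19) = 81 / 19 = 4.26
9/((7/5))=45/7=6.43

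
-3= -3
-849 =-849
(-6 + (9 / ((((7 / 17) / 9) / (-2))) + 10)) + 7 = -2677 / 7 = -382.43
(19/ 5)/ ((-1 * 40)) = -19/ 200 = -0.10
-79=-79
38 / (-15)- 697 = -10493 / 15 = -699.53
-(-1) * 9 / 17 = 9 / 17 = 0.53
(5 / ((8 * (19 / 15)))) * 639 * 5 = 239625 / 152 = 1576.48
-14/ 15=-0.93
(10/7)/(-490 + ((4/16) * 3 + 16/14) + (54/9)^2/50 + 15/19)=-19000/6471749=-0.00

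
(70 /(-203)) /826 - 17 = -203614 /11977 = -17.00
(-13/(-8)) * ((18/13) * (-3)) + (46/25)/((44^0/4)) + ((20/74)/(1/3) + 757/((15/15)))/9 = 2824213/33300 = 84.81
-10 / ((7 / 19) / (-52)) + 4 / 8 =19767 / 14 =1411.93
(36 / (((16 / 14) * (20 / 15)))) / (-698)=-189 / 5584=-0.03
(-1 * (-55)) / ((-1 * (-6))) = 55 / 6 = 9.17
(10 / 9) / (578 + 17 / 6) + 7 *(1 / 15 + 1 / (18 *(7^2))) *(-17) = -3542011 / 439110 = -8.07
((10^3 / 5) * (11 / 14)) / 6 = 550 / 21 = 26.19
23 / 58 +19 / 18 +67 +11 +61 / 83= 1737092 / 21663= 80.19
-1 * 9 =-9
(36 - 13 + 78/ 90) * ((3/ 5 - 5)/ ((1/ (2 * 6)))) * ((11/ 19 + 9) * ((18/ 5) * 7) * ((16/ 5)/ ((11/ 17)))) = -17864211456/ 11875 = -1504354.65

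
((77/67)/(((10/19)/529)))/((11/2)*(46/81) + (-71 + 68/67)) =-62688087/3628580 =-17.28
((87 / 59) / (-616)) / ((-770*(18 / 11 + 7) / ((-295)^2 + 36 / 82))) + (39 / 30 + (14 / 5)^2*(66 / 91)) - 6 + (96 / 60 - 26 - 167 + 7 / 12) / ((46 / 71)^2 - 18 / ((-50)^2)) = -92729817542226773023 / 200929885012736880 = -461.50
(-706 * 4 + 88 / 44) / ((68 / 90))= -3735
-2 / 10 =-1 / 5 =-0.20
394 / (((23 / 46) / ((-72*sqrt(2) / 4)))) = -14184*sqrt(2) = -20059.21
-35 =-35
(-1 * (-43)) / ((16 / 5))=215 / 16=13.44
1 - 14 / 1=-13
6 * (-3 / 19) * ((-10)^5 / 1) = 1800000 / 19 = 94736.84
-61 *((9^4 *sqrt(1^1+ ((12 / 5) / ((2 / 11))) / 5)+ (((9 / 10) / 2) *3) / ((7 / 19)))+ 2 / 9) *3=-1200663 *sqrt(91) / 5 - 298717 / 420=-2291430.24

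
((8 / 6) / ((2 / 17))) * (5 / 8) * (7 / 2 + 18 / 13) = 10795 / 312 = 34.60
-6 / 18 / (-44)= 1 / 132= 0.01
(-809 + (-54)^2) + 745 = 2852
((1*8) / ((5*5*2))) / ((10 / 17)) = 34 / 125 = 0.27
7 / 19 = 0.37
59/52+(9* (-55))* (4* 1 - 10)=154499/52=2971.13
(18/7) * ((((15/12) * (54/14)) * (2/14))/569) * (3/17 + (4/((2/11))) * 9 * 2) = 8183025/6635678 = 1.23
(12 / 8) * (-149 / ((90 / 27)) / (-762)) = 447 / 5080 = 0.09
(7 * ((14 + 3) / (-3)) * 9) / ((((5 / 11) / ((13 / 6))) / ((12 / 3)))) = -6806.80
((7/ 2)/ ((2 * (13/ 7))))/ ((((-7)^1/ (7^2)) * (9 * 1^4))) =-343/ 468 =-0.73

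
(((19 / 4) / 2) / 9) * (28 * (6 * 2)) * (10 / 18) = 1330 / 27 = 49.26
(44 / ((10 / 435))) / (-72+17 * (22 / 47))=-44979 / 1505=-29.89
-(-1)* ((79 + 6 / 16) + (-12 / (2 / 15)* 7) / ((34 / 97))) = -233645 / 136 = -1717.98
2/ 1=2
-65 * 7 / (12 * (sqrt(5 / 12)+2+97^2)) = -4282005 / 1062803047+455 * sqrt(15) / 6376818282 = -0.00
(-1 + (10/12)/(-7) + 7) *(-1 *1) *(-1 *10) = 1235/21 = 58.81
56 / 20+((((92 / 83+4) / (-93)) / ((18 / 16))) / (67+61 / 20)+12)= 14.80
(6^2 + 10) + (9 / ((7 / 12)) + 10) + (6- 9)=479 / 7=68.43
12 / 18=2 / 3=0.67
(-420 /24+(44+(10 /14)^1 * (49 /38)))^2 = 271441 /361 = 751.91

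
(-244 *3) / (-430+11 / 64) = 46848 / 27509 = 1.70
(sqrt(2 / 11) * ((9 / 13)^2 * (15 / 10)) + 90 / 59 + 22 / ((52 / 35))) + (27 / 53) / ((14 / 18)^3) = 243 * sqrt(22) / 3718 + 485668567 / 27886586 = 17.72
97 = 97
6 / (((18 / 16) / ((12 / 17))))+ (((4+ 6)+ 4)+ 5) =387 / 17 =22.76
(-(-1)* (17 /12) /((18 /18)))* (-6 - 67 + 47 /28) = -33949 /336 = -101.04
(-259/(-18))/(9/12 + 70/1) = 518/2547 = 0.20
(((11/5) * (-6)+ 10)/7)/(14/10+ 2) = -16/119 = -0.13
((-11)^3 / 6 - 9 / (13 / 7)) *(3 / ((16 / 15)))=-265215 / 416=-637.54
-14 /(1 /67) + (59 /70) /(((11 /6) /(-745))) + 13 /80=-7886919 /6160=-1280.34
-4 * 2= -8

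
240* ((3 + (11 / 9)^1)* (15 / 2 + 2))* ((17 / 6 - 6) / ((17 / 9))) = -274360 / 17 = -16138.82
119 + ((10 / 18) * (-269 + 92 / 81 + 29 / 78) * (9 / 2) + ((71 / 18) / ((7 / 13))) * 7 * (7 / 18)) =-1115737 / 2106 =-529.79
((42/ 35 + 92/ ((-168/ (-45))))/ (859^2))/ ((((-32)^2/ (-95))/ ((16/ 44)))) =-34371/ 29090220544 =-0.00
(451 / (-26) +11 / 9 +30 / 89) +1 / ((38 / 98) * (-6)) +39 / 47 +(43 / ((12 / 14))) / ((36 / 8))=-118245761 / 27896427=-4.24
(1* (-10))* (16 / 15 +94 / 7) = -3044 / 21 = -144.95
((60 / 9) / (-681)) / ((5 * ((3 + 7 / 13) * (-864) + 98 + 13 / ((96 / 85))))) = 1664 / 2505232155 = 0.00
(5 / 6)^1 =5 / 6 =0.83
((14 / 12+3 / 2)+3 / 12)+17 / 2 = 137 / 12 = 11.42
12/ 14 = 6/ 7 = 0.86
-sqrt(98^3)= -686 * sqrt(2)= -970.15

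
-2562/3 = -854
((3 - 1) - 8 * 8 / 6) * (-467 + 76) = 10166 / 3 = 3388.67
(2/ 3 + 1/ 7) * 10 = 170/ 21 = 8.10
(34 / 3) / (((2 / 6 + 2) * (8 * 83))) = 17 / 2324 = 0.01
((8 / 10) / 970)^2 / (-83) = -4 / 488091875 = -0.00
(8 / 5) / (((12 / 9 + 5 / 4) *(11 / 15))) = 0.84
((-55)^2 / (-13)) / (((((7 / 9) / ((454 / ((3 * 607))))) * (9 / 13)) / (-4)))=5493400 / 12747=430.96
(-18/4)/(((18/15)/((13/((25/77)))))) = -150.15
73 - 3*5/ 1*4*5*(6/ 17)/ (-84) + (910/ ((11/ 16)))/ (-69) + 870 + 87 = 91411840/ 90321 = 1012.08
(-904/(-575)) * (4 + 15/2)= 452/25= 18.08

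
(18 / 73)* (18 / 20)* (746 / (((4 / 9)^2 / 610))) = 511241.21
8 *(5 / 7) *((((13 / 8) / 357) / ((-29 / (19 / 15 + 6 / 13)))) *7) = -337 / 31059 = -0.01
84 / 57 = 28 / 19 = 1.47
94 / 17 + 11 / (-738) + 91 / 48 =743761 / 100368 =7.41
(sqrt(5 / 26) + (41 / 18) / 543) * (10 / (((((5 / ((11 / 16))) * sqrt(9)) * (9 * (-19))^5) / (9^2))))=-11 * sqrt(130) / 1126367530704- 451 / 423427547888496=-0.00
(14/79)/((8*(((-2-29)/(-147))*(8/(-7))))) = -0.09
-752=-752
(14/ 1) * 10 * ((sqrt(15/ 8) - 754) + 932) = 25111.70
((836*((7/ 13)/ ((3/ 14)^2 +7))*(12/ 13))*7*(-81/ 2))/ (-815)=3902066784/ 190212035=20.51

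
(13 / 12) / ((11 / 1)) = 13 / 132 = 0.10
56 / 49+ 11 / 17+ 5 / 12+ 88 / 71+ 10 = 1363265 / 101388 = 13.45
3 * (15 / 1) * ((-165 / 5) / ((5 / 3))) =-891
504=504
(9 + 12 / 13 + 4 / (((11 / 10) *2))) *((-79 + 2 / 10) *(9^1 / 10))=-2976867 / 3575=-832.69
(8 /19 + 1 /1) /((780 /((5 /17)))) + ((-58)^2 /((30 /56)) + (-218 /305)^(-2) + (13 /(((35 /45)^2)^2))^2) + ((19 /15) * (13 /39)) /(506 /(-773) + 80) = 7543.38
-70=-70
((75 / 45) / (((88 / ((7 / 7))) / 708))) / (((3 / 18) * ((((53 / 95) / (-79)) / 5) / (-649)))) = 1959367875 / 53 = 36969205.19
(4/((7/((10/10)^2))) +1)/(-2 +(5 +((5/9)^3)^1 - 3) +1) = 8019/5978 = 1.34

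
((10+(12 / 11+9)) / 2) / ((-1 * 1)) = -221 / 22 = -10.05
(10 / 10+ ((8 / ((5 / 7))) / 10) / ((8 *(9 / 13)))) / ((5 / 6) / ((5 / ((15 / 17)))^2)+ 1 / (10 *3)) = 156349 / 7710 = 20.28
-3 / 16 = -0.19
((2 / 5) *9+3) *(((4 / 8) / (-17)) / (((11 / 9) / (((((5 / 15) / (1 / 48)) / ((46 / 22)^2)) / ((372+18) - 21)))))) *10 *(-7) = 40656 / 368713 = 0.11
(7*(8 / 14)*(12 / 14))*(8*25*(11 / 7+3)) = 153600 / 49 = 3134.69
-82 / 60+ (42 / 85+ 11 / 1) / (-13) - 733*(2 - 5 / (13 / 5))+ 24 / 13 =-376513 / 6630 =-56.79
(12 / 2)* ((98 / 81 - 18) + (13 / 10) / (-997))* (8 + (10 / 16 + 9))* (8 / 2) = -637331891 / 89730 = -7102.77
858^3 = 631628712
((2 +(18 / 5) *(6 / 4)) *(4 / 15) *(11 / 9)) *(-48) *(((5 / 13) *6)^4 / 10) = -328.32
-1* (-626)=626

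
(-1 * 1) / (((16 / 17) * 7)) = -17 / 112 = -0.15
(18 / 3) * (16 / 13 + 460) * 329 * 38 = 449771952 / 13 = 34597842.46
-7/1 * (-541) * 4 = 15148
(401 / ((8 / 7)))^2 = 7879249 / 64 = 123113.27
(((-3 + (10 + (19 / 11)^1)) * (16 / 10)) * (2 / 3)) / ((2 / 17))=4352 / 55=79.13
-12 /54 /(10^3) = -1 /4500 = -0.00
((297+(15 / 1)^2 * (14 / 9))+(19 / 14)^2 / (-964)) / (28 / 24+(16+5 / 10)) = 366739221 / 10014032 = 36.62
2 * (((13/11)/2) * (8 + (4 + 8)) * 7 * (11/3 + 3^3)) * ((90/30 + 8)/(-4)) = -41860/3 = -13953.33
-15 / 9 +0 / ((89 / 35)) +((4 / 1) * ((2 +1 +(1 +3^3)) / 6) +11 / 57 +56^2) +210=191816 / 57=3365.19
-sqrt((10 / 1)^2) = -10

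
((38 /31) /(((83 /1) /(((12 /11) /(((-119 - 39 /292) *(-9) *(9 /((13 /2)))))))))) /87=288496 /2312770106889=0.00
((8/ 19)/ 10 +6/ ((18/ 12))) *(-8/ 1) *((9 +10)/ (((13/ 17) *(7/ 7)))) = -52224/ 65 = -803.45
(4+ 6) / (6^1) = 5 / 3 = 1.67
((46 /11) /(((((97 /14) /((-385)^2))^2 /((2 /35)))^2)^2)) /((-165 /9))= -836310355797839469507985372476651600000000000 /7837433594376961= -106707169601776025988709700000.00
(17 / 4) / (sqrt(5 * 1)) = 17 * sqrt(5) / 20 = 1.90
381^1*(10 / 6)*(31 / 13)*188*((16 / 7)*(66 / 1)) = 3908023680 / 91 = 42945315.16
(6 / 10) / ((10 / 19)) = 57 / 50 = 1.14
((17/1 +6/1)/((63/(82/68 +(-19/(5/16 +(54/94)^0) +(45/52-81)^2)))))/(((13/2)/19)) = 2703324901601/395301816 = 6838.64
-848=-848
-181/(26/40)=-3620/13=-278.46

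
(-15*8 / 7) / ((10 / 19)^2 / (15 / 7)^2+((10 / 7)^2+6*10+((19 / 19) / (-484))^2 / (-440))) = -281301726182400 / 1019034251849759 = -0.28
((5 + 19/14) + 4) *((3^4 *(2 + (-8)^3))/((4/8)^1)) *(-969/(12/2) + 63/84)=1925768925/14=137554923.21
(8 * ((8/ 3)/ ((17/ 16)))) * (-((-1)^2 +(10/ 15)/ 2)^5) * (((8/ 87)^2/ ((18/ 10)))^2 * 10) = -1073741824000/ 57509352653913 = -0.02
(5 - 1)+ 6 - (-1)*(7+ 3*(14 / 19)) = 365 / 19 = 19.21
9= 9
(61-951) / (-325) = 178 / 65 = 2.74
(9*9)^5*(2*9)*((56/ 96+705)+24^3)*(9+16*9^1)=279043677054486945/ 2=139521838527243472.50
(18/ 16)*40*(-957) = -43065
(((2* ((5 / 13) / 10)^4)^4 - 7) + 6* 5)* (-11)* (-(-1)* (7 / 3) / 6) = -1608980909893511165830511 / 16353278587285827772416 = -98.39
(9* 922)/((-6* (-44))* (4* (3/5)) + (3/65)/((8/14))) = 719160/54919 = 13.09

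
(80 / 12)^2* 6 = 266.67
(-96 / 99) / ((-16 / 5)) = 10 / 33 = 0.30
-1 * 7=-7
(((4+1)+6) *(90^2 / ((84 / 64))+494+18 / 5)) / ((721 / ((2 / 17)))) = 5135152 / 428995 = 11.97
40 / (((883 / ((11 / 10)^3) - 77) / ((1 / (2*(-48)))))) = -6655 / 9366156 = -0.00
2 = 2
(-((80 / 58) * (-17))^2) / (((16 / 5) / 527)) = -76151500 / 841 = -90548.75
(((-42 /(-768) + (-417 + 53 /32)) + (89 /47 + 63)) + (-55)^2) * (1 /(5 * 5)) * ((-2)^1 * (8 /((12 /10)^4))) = -402260525 /487296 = -825.50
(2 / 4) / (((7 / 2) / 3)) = 3 / 7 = 0.43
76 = 76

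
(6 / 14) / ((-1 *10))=-0.04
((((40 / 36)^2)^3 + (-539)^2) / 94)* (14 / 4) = 1080770395327 / 99910908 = 10817.34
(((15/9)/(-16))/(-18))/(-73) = -5/63072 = -0.00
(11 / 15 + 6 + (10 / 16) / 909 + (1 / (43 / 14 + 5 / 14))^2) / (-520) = -220393 / 16806400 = -0.01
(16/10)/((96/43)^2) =1849/5760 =0.32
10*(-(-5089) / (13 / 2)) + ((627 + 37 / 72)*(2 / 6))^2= 31285843573 / 606528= 51581.86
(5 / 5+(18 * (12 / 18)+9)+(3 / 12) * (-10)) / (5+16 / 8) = 39 / 14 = 2.79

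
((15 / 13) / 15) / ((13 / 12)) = 12 / 169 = 0.07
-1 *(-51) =51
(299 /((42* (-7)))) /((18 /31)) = -9269 /5292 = -1.75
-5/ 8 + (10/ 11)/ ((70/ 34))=-113/ 616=-0.18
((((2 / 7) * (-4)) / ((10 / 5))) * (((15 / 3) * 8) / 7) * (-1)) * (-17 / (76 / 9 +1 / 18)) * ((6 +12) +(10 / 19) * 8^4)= -13216640 / 931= -14196.18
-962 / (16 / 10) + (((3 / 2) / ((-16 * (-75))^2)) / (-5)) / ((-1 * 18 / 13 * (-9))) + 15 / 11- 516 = -9544845600143 / 8553600000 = -1115.89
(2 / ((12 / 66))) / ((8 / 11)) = 121 / 8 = 15.12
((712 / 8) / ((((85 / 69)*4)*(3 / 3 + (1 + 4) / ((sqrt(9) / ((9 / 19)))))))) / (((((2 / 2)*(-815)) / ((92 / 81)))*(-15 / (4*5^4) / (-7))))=-62617730 / 3815667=-16.41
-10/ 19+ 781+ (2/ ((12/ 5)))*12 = 790.47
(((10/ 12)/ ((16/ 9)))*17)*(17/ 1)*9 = 39015/ 32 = 1219.22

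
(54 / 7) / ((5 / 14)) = 108 / 5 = 21.60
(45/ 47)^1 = 0.96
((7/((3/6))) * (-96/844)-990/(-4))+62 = 307.91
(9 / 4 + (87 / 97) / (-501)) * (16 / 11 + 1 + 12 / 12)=2767825 / 356378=7.77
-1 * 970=-970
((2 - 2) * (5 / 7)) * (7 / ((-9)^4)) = 0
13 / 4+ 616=2477 / 4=619.25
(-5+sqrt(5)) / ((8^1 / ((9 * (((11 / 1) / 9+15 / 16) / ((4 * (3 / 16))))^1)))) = -1555 / 96+311 * sqrt(5) / 96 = -8.95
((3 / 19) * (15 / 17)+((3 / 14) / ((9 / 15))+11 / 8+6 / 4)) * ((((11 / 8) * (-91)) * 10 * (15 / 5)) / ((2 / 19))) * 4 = -130808535 / 272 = -480913.73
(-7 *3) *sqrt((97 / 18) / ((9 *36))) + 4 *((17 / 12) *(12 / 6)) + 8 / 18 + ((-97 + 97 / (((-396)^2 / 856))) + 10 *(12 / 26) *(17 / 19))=-390062269 / 4841694-7 *sqrt(194) / 36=-83.27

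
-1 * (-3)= 3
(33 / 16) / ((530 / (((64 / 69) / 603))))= 22 / 3675285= 0.00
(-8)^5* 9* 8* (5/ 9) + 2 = -1310718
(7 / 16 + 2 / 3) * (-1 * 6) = -53 / 8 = -6.62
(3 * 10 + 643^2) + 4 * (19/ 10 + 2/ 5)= 2067441/ 5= 413488.20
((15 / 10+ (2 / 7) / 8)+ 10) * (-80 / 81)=-6460 / 567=-11.39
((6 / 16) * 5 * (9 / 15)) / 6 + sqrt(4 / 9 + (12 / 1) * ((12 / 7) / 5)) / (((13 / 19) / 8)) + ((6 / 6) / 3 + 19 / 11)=27.21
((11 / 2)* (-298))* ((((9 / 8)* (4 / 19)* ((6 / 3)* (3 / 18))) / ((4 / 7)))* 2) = -34419 / 76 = -452.88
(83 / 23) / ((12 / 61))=5063 / 276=18.34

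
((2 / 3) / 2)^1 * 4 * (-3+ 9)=8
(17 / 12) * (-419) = -7123 / 12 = -593.58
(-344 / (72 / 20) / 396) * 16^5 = -225443840 / 891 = -253023.39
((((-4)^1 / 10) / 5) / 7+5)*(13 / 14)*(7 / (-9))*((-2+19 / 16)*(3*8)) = 49179 / 700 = 70.26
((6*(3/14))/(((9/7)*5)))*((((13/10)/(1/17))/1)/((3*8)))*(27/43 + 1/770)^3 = 1998240308247677/43557083077200000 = 0.05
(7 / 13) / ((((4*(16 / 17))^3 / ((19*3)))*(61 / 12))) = 5880861 / 51970048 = 0.11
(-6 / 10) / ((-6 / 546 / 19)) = 1037.40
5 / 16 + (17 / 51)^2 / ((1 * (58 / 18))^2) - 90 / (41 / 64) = -77328251 / 551696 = -140.16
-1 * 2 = -2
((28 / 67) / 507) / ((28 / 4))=4 / 33969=0.00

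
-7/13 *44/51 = -308/663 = -0.46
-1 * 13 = -13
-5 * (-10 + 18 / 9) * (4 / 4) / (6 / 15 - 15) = -200 / 73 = -2.74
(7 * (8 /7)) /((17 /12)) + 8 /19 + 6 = 3898 /323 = 12.07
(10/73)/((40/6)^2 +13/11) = 990/329741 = 0.00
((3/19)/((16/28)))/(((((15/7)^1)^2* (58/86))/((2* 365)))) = 1076677/16530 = 65.13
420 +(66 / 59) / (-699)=5773718 / 13747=420.00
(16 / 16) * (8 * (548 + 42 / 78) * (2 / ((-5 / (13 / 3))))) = -38032 / 5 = -7606.40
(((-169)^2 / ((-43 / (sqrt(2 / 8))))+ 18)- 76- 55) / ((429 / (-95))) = 98.57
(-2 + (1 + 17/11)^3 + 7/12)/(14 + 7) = 240797/335412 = 0.72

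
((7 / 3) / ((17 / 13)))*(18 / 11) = 546 / 187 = 2.92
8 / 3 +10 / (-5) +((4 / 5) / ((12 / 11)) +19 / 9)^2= 17734 / 2025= 8.76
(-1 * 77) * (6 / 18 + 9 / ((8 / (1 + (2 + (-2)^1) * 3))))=-2695 / 24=-112.29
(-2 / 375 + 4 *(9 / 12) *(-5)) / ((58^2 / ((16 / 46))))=-0.00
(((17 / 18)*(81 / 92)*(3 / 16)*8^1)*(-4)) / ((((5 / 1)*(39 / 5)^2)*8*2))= -0.00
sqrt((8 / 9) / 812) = sqrt(406) / 609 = 0.03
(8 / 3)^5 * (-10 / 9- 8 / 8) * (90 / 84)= -1556480 / 5103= -305.01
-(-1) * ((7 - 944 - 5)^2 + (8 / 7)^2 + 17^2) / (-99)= -43495061 / 4851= -8966.21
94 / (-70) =-47 / 35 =-1.34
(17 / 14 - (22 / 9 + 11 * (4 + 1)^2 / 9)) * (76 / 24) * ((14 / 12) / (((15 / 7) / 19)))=-224903 / 216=-1041.22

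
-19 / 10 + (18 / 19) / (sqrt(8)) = -19 / 10 + 9 * sqrt(2) / 38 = -1.57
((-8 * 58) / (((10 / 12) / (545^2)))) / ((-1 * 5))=33076704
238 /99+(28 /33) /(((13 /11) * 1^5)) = 4018 /1287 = 3.12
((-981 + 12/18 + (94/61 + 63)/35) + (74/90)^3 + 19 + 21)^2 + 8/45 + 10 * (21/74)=49280838391751267678182/56018639457703125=879722.16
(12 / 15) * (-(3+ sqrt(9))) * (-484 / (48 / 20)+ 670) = -2248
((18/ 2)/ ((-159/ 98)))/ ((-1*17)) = 294/ 901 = 0.33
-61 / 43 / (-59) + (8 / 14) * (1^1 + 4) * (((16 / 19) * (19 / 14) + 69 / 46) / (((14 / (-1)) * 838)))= 17064129 / 729220058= 0.02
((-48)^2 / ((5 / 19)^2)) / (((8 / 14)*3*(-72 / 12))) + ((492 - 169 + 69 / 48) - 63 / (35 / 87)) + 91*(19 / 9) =-10348601 / 3600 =-2874.61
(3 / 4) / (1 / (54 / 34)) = 81 / 68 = 1.19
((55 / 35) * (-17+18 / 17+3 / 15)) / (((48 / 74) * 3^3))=-90761 / 64260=-1.41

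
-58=-58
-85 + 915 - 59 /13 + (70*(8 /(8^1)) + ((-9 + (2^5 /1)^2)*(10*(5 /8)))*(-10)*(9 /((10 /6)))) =-8883343 /26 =-341667.04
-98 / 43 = -2.28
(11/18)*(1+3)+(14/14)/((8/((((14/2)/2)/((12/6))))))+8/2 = 1919/288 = 6.66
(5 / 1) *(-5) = -25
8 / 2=4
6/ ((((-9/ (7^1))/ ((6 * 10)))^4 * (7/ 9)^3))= 60480000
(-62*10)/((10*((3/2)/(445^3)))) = -10927019500/3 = -3642339833.33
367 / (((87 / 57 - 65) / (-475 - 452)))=718219 / 134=5359.84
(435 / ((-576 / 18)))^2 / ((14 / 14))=189225 / 1024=184.79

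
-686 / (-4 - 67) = 686 / 71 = 9.66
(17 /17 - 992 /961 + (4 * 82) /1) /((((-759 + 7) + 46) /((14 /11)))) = -71169 /120373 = -0.59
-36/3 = -12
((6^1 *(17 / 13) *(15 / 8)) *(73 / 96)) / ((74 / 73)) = 1358895 / 123136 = 11.04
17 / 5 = 3.40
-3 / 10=-0.30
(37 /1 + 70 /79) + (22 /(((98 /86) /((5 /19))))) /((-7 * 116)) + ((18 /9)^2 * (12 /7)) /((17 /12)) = 21686254463 /507635198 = 42.72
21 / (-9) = -7 / 3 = -2.33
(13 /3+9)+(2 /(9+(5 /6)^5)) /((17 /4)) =49900744 /3728559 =13.38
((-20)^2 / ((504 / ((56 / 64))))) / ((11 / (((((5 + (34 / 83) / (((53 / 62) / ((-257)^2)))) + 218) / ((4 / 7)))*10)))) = 13631748375 / 387112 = 35213.96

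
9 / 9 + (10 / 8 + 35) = 37.25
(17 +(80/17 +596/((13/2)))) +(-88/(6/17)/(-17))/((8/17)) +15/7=1361741/9282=146.71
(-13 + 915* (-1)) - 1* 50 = -978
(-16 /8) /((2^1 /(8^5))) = -32768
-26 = -26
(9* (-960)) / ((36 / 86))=-20640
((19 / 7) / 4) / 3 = 19 / 84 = 0.23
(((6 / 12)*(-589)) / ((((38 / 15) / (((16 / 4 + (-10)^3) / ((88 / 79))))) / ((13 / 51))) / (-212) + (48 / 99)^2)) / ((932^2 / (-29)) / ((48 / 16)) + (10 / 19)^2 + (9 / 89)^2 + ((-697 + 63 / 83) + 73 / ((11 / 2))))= 106158099748610261002365 / 904093960862104474254118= 0.12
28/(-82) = -14/41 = -0.34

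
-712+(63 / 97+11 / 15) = -1033948 / 1455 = -710.62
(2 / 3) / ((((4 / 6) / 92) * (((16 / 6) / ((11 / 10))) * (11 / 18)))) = 621 / 10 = 62.10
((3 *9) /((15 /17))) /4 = 153 /20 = 7.65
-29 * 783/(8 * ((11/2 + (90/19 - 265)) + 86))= 431433/25652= 16.82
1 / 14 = 0.07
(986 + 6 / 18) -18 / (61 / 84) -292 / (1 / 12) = -465269 / 183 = -2542.45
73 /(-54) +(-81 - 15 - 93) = -190.35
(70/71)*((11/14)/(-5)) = -11/71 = -0.15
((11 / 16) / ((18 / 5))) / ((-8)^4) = 55 / 1179648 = 0.00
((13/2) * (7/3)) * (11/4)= 1001/24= 41.71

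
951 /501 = 317 /167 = 1.90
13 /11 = 1.18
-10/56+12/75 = -13/700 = -0.02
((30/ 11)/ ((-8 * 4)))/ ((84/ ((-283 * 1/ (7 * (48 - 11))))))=1415/ 1276352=0.00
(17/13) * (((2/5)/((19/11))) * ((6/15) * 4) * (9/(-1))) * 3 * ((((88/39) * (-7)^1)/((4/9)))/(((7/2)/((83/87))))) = 295023168/2327975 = 126.73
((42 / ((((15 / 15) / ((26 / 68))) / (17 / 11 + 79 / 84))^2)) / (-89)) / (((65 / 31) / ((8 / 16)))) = -0.10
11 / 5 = 2.20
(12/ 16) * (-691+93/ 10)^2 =139414467/ 400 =348536.17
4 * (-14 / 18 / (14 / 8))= -16 / 9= -1.78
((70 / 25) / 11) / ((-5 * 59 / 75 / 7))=-294 / 649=-0.45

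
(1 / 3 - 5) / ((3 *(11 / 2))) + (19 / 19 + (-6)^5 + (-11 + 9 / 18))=-1541585 / 198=-7785.78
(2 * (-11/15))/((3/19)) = -418/45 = -9.29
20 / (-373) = -0.05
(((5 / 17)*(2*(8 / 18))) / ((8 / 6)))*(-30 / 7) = -100 / 119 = -0.84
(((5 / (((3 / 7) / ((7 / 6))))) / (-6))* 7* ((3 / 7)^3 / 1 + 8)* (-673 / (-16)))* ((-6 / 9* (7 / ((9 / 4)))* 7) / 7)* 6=65270905 / 972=67151.14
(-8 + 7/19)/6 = -145/114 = -1.27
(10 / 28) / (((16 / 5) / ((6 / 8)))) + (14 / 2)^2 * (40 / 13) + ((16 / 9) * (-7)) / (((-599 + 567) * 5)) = 79111843 / 524160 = 150.93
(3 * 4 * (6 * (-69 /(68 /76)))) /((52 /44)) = -4698.24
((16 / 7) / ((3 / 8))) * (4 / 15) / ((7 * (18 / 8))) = 2048 / 19845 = 0.10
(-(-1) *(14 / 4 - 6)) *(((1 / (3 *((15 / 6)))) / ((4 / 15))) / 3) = -5 / 12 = -0.42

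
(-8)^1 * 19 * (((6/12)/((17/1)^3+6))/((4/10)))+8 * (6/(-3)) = -78894/4919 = -16.04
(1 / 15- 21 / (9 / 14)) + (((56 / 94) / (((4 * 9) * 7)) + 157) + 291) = 415.40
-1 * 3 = -3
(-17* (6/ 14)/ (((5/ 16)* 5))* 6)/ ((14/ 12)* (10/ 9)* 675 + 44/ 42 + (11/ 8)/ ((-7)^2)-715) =-822528/ 4735625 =-0.17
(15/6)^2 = 25/4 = 6.25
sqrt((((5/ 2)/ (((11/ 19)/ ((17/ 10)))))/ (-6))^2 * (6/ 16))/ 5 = 323 * sqrt(6)/ 5280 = 0.15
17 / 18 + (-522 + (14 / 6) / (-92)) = -431455 / 828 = -521.08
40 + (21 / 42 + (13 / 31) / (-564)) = 40.50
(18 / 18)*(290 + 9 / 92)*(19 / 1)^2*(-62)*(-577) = 172336397623 / 46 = 3746443426.59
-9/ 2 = -4.50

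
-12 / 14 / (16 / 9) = -27 / 56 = -0.48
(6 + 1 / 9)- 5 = 10 / 9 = 1.11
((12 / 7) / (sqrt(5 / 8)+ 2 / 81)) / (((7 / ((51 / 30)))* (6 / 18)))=-396576 / 8029385+ 4015332* sqrt(10) / 8029385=1.53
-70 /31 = -2.26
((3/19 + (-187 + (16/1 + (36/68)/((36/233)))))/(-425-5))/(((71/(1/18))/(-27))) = -648903/78889520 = -0.01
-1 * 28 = -28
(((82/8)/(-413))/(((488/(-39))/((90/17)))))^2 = 0.00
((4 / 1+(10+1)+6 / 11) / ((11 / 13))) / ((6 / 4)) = 1482 / 121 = 12.25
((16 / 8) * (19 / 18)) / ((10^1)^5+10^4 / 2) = 0.00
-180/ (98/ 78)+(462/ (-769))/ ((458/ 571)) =-144.01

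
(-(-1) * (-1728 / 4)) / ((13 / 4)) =-1728 / 13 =-132.92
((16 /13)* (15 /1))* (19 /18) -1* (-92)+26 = 5362 /39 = 137.49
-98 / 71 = -1.38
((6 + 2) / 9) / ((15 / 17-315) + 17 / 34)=-272 / 95967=-0.00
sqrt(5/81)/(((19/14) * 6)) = 7 * sqrt(5)/513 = 0.03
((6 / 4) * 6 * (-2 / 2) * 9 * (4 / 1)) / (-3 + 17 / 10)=3240 / 13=249.23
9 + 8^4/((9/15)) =20507/3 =6835.67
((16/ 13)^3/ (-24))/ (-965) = 512/ 6360315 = 0.00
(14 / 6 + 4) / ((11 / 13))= 247 / 33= 7.48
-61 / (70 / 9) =-549 / 70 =-7.84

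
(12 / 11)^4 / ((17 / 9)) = 186624 / 248897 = 0.75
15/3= 5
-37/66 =-0.56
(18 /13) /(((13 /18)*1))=1.92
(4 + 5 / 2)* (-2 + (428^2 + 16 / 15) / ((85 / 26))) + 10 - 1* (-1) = 464371594 / 1275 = 364213.01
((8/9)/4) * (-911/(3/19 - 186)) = 1.09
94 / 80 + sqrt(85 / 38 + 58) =47 / 40 + sqrt(86982) / 38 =8.94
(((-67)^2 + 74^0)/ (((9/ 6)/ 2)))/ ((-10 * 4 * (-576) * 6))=449/ 10368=0.04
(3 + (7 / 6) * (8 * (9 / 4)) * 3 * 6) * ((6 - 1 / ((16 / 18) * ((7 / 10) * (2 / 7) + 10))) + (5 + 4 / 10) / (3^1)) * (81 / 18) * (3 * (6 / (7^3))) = 23053167 / 33320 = 691.87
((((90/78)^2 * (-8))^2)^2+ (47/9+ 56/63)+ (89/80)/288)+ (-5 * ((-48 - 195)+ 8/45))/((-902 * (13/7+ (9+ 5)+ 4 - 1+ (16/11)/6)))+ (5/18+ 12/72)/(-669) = 7320856571206620531584723/568610375610904174080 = 12875.00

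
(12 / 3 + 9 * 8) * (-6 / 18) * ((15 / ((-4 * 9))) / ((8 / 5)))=475 / 72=6.60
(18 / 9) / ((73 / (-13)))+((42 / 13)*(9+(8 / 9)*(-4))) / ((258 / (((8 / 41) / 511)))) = -5362654 / 15057783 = -0.36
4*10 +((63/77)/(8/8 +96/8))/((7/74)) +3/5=41.27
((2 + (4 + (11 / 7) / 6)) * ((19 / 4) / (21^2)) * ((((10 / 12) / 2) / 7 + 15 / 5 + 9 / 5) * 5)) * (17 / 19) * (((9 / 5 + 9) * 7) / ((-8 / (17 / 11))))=-155130287 / 7244160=-21.41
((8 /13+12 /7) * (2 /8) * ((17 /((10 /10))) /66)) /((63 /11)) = 901 /34398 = 0.03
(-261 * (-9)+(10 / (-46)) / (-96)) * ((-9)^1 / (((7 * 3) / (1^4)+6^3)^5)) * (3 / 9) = -5186597 / 550325382848352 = -0.00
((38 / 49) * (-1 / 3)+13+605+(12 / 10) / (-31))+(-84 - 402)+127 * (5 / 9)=13825369 / 68355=202.26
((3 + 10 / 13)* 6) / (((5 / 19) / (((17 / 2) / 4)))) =47481 / 260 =182.62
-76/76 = -1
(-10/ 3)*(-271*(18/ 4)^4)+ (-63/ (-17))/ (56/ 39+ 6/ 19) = 32695213437/ 88264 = 370425.24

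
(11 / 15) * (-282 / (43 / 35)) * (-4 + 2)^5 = 231616 / 43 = 5386.42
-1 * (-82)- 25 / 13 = 1041 / 13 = 80.08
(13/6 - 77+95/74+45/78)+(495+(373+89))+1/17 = 43375037/49062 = 884.09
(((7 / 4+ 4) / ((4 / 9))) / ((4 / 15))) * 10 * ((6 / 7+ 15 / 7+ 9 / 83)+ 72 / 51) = 49509225 / 22576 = 2193.00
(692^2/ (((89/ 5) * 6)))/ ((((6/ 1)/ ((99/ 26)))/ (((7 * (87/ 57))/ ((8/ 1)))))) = 334157285/ 87932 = 3800.18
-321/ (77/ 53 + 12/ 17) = -289221/ 1945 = -148.70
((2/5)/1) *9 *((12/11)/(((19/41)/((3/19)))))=26568/19855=1.34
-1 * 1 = -1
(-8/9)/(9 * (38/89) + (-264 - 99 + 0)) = 712/287685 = 0.00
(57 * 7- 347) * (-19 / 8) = -123.50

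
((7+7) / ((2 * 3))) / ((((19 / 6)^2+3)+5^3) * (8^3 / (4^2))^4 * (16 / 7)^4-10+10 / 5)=50421 / 85366769802424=0.00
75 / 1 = 75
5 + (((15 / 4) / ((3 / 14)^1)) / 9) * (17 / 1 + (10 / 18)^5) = 20278970 / 531441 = 38.16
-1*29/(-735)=29/735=0.04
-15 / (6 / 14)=-35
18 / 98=9 / 49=0.18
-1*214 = -214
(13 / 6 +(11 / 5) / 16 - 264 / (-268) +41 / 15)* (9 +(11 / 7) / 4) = 8489903 / 150080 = 56.57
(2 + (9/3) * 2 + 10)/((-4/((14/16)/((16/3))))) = -189/256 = -0.74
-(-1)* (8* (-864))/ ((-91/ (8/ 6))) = 9216/ 91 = 101.27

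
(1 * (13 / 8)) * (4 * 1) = 13 / 2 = 6.50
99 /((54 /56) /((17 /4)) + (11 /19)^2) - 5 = 4132211 /24146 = 171.13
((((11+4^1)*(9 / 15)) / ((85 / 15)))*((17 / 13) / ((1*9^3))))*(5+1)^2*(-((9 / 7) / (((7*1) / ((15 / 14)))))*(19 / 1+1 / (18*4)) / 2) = -6845 / 35672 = -0.19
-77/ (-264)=7/ 24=0.29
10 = 10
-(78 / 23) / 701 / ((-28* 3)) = 13 / 225722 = 0.00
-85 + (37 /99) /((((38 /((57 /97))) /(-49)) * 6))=-3266833 /38412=-85.05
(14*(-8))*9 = -1008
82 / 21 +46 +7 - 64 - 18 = -527 / 21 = -25.10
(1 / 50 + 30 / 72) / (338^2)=131 / 34273200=0.00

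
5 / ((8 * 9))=5 / 72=0.07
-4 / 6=-2 / 3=-0.67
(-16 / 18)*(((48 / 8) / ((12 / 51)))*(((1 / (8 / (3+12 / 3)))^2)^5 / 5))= -4802079233 / 4026531840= -1.19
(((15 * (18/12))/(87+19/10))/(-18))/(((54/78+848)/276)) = -44850/9808337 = -0.00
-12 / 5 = -2.40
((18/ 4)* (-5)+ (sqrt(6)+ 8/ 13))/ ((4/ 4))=-569/ 26+ sqrt(6)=-19.44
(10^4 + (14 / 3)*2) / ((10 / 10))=30028 / 3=10009.33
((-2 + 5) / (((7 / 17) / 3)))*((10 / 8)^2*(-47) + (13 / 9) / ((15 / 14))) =-2647121 / 1680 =-1575.67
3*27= 81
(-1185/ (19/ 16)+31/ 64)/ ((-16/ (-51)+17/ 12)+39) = -61855401/ 2525936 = -24.49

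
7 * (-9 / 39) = -21 / 13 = -1.62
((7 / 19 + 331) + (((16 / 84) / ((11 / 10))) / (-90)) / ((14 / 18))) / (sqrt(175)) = 10180556*sqrt(7) / 1075305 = 25.05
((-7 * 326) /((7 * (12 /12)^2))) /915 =-326 /915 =-0.36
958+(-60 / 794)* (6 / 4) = 380281 / 397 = 957.89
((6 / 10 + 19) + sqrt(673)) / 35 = 14 / 25 + sqrt(673) / 35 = 1.30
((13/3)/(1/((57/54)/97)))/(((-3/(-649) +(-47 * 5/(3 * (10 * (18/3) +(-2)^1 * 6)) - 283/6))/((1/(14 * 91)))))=-49324/65022337569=-0.00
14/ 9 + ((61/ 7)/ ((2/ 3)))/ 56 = 12623/ 7056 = 1.79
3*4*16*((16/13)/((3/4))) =4096/13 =315.08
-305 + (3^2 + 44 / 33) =-884 / 3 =-294.67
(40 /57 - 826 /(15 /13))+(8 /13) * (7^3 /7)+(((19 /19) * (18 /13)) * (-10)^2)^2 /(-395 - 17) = -3629186474 /4960995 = -731.54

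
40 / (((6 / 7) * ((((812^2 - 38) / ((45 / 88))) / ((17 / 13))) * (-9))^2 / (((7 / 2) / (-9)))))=-1770125 / 7679976188303143296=-0.00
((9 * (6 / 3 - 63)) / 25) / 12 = -183 / 100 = -1.83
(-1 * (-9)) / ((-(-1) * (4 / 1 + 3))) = 9 / 7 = 1.29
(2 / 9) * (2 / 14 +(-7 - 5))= -166 / 63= -2.63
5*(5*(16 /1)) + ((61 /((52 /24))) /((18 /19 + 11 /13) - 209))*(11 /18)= 61403251 /153540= 399.92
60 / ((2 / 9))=270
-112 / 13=-8.62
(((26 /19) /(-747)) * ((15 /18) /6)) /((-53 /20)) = 650 /6770061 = 0.00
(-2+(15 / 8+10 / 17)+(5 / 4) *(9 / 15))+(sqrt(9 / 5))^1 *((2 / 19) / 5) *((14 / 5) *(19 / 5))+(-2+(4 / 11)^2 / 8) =-12675 / 16456+84 *sqrt(5) / 625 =-0.47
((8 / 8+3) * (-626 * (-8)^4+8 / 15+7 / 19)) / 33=-265733492 / 855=-310799.41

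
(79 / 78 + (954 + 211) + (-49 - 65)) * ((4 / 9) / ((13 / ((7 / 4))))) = 574399 / 9126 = 62.94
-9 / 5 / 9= -1 / 5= -0.20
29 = 29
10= 10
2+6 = 8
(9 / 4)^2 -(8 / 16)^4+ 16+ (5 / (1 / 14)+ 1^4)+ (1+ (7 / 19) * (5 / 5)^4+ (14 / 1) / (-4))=3415 / 38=89.87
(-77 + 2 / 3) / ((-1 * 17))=229 / 51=4.49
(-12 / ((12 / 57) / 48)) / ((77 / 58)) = -158688 / 77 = -2060.88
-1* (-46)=46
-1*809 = -809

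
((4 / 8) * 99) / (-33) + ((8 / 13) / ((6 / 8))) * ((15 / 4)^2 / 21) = -173 / 182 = -0.95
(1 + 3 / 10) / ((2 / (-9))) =-117 / 20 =-5.85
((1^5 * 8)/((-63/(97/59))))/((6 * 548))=-97/1527687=-0.00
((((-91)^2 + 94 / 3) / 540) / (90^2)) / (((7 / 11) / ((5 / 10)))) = 0.00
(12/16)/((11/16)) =12/11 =1.09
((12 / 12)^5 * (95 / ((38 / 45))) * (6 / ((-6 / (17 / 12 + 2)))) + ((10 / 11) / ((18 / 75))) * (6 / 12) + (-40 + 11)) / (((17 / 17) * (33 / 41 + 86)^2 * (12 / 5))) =-913043555 / 40127411808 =-0.02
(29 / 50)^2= 841 / 2500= 0.34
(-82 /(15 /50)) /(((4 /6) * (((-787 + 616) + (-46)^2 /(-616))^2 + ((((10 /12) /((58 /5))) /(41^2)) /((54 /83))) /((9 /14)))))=-172778039737380 /12822487064438437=-0.01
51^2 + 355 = 2956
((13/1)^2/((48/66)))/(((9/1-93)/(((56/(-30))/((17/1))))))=0.30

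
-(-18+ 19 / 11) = 179 / 11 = 16.27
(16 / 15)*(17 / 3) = 6.04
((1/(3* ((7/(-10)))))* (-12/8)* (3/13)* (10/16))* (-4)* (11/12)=-275/728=-0.38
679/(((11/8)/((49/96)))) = 33271/132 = 252.05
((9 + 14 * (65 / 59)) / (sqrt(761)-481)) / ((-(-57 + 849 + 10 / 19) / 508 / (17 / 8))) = 59111261 * sqrt(761) / 409740226400 + 28432516541 / 409740226400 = 0.07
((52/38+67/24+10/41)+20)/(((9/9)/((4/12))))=456257/56088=8.13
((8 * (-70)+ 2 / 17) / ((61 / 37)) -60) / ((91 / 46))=-2723108 / 13481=-202.00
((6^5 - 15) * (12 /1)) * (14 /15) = 434616 /5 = 86923.20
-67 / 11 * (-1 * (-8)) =-536 / 11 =-48.73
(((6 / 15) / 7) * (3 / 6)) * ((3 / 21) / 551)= 1 / 134995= 0.00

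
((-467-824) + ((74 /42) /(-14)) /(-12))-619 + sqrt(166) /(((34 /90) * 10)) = -1906.58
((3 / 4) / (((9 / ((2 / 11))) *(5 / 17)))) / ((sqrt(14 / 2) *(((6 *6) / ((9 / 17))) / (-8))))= -sqrt(7) / 1155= -0.00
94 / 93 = 1.01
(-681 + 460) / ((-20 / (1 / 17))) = 13 / 20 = 0.65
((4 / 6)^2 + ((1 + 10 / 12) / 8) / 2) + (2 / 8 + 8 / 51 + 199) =979033 / 4896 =199.97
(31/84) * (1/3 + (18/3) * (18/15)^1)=3503/1260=2.78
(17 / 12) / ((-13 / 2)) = -17 / 78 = -0.22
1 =1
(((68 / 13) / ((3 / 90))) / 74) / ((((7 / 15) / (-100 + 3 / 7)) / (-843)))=8989836300 / 23569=381426.29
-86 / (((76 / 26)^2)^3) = -207552787 / 1505468192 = -0.14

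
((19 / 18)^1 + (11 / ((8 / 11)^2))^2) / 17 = 15982961 / 626688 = 25.50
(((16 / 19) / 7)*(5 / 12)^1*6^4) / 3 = 2880 / 133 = 21.65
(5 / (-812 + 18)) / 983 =-5 / 780502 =-0.00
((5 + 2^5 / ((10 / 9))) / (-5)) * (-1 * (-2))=-338 / 25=-13.52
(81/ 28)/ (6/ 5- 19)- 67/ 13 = -172229/ 32396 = -5.32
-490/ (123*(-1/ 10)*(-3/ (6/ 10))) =-980/ 123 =-7.97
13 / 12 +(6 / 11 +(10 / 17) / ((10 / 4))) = 4183 / 2244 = 1.86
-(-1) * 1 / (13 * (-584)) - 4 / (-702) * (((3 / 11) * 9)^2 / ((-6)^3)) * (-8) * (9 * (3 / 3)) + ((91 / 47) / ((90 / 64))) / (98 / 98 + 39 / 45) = 0.75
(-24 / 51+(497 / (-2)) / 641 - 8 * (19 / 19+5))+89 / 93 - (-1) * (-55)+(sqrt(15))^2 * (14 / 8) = -310720045 / 4053684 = -76.65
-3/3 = -1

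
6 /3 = 2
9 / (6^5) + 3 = 2593 / 864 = 3.00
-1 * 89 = -89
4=4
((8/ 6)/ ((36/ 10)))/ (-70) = -1/ 189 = -0.01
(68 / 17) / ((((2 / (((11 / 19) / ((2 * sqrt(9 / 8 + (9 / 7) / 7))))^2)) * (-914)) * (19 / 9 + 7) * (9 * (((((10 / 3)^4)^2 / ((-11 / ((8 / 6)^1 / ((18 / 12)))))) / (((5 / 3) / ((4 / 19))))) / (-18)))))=-427901859 / 2164498240000000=-0.00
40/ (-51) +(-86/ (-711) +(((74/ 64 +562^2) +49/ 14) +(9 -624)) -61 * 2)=315110.99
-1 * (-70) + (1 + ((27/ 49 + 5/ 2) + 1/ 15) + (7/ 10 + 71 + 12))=115996/ 735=157.82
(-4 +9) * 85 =425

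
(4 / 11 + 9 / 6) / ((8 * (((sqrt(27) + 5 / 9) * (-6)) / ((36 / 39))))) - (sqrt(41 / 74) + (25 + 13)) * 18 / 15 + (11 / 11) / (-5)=-46.70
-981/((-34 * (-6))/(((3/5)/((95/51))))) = -2943/1900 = -1.55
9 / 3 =3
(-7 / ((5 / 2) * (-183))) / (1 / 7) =98 / 915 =0.11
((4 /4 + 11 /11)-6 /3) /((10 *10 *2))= 0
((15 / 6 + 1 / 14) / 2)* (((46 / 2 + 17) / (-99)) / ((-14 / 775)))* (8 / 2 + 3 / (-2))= 38750 / 539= 71.89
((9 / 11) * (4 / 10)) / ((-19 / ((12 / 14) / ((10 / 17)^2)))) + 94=93.96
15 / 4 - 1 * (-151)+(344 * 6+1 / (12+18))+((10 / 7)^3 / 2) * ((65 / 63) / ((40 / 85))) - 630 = 688021631 / 432180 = 1591.98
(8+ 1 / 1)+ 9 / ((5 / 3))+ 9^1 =117 / 5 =23.40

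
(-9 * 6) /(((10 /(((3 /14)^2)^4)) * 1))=-177147 /7378945280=-0.00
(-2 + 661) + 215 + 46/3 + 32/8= 2680/3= 893.33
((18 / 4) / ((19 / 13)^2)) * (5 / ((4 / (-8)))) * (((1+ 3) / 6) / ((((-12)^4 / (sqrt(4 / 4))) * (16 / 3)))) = -845 / 6653952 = -0.00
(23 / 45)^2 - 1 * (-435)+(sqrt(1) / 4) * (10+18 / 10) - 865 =-3456989 / 8100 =-426.79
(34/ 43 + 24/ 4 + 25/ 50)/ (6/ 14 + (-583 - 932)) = -77/ 15996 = -0.00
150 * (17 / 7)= 2550 / 7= 364.29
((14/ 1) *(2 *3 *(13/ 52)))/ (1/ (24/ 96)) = 21/ 4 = 5.25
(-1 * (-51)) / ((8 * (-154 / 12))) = -153 / 308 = -0.50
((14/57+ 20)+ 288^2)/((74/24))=18915848/703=26907.32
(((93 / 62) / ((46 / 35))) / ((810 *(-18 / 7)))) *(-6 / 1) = 49 / 14904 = 0.00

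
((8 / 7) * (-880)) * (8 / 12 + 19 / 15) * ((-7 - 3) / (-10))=-40832 / 21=-1944.38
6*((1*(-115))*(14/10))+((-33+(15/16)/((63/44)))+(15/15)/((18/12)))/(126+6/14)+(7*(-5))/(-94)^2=-3777987559/3909930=-966.25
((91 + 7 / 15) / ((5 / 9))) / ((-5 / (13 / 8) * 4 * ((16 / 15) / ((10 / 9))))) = -4459 / 320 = -13.93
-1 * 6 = -6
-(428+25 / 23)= -9869 / 23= -429.09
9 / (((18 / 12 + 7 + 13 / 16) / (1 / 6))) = 24 / 149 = 0.16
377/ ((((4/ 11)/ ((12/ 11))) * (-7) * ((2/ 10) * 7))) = -115.41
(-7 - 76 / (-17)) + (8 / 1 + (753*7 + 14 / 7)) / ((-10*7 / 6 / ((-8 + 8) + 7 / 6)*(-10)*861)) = -3612523 / 1463700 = -2.47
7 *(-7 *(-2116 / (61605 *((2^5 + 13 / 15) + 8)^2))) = 0.00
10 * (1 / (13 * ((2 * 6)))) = 0.06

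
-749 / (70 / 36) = -1926 / 5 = -385.20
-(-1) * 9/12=3/4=0.75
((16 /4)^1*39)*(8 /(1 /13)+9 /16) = 65247 /4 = 16311.75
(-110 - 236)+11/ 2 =-681/ 2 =-340.50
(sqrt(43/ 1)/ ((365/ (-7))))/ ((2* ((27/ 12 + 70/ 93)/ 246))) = -320292* sqrt(43)/ 407705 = -5.15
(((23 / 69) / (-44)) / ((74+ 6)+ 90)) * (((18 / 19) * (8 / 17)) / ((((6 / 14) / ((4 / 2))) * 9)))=-28 / 2718045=-0.00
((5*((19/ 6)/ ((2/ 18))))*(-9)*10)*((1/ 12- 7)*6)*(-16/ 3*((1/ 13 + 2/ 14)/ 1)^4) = -454176000000/ 68574961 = -6623.06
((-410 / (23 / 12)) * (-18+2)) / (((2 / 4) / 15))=2361600 / 23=102678.26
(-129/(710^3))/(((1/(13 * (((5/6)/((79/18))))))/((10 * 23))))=-115713/565499380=-0.00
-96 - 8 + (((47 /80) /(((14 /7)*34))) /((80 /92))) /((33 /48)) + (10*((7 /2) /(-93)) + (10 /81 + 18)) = -16197544409 /187822800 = -86.24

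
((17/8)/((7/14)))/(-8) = -17/32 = -0.53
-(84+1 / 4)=-84.25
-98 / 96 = -49 / 48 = -1.02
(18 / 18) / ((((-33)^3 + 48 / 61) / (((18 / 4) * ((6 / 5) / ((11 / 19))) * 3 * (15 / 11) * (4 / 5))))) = -0.00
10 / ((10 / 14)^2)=98 / 5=19.60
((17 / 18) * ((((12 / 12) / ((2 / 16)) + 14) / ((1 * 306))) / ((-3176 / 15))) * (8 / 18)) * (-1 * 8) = 110 / 96471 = 0.00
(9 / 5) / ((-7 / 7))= -9 / 5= -1.80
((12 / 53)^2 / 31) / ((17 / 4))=576 / 1480343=0.00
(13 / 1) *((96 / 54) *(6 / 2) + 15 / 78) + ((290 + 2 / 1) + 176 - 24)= 3095 / 6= 515.83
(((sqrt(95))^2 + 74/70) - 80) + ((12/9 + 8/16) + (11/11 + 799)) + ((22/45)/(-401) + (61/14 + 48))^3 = 2327127921013379290633/16123330866447000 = 144332.95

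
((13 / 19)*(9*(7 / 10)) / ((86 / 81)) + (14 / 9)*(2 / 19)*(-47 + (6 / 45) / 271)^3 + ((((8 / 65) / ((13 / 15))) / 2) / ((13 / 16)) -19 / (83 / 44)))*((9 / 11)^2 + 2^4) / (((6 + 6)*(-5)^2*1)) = -12357011490278210517822643919 / 13077387162275484841650000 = -944.91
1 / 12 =0.08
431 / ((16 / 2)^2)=431 / 64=6.73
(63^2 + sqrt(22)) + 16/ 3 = sqrt(22) + 11923/ 3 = 3979.02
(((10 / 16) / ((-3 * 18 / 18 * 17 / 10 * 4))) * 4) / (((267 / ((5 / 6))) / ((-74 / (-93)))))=-4625 / 15196572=-0.00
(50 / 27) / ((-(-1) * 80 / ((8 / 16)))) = 0.01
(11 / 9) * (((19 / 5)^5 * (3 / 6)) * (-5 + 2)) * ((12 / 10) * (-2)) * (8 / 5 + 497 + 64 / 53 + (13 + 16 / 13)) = 96466251801436 / 53828125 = 1792116.14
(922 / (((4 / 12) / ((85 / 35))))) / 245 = 47022 / 1715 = 27.42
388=388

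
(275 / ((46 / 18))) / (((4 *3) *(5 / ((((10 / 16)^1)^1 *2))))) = 825 / 368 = 2.24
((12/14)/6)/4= 1/28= 0.04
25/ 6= 4.17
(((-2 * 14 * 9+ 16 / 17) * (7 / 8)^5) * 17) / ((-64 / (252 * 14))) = 7908483429 / 65536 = 120673.88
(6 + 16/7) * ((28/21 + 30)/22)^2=128122/7623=16.81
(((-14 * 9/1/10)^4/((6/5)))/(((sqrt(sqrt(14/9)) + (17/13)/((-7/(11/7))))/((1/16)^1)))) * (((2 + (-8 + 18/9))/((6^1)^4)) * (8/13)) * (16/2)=-821051315476119 * 14^(3/4) * sqrt(3)/573518315101250-723092288825907 * sqrt(14)/573518315101250-212273560455957 * 14^(1/4) * sqrt(3)/573518315101250-186947358580521/573518315101250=-24.23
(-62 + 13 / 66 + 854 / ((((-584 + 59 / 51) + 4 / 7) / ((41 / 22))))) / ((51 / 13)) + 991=681886266487 / 699693786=974.55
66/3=22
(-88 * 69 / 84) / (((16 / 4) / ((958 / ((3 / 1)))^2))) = -116097146 / 63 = -1842811.84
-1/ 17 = -0.06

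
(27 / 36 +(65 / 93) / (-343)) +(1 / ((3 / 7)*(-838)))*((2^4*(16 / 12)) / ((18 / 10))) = 1032042941 / 1443493548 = 0.71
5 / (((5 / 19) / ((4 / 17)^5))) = 19456 / 1419857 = 0.01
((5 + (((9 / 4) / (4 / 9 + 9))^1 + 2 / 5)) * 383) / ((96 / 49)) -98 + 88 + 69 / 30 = 11908337 / 10880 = 1094.52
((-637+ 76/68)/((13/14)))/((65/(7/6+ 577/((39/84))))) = -1468406618/112047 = -13105.27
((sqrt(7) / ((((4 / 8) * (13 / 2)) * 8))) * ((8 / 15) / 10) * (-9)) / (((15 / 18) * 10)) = -18 * sqrt(7) / 8125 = -0.01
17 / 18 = 0.94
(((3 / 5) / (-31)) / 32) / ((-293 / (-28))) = -21 / 363320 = -0.00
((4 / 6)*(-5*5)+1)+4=-35 / 3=-11.67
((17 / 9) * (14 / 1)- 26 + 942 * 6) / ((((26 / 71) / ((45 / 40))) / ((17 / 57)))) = 7675313 / 1482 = 5179.02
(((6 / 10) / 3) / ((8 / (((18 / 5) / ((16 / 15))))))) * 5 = 0.42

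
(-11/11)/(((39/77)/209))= -16093/39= -412.64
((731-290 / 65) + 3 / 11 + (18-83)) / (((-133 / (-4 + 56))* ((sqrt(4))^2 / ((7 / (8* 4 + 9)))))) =-4981 / 451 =-11.04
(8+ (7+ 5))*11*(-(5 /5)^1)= -220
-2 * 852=-1704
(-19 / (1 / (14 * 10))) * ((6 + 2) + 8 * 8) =-191520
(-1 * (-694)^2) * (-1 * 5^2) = 12040900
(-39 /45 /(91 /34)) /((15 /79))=-2686 /1575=-1.71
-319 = -319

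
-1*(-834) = 834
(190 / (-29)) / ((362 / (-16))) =1520 / 5249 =0.29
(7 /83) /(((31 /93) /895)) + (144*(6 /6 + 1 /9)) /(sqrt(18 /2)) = 69665 /249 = 279.78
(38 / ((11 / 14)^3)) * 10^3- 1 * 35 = 104225415 / 1331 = 78306.10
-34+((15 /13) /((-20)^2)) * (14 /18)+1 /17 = -1800121 /53040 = -33.94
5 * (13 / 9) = 65 / 9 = 7.22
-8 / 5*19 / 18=-76 / 45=-1.69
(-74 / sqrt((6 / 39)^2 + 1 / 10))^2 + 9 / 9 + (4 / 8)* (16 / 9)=83293513 / 1881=44281.51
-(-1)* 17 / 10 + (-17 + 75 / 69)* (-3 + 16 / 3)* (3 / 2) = -12419 / 230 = -54.00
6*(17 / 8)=51 / 4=12.75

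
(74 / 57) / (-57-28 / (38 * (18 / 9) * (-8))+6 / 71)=-42032 / 1841205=-0.02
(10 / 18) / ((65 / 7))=7 / 117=0.06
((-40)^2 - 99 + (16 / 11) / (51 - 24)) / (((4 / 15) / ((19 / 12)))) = 8912.51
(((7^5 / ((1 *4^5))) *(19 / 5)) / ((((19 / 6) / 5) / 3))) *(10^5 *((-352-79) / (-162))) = 22636928125 / 288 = 78600444.88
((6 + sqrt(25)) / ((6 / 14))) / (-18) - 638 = -34529 / 54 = -639.43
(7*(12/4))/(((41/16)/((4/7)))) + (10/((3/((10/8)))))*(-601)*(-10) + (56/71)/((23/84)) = 5031363325/200859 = 25049.23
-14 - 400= -414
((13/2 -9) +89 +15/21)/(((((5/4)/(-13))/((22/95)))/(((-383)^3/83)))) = 39238104063444/275975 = 142179922.32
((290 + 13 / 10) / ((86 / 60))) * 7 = 61173 / 43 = 1422.63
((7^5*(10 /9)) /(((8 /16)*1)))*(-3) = -336140 /3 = -112046.67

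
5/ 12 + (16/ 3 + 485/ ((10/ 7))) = 1381/ 4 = 345.25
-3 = -3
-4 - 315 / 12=-121 / 4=-30.25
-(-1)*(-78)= -78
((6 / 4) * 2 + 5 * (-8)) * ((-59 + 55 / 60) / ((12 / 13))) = 335257 / 144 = 2328.17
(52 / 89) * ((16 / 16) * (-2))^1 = -104 / 89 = -1.17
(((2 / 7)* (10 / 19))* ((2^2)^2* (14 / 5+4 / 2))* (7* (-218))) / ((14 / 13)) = -2176512 / 133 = -16364.75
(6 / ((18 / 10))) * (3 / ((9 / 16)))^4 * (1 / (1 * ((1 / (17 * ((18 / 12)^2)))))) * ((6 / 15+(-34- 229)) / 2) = -365707264 / 27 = -13544713.48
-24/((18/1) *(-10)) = 2/15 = 0.13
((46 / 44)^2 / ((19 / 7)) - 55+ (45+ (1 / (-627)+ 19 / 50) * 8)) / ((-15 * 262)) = 4531387 / 2710521000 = 0.00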